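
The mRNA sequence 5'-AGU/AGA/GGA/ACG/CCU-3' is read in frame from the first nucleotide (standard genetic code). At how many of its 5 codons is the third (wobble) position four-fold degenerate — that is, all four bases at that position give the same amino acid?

Codon 1 AGU (Ser): third position 2-fold.
Codon 2 AGA (Arg): third position 2-fold.
Codon 3 GGA (Gly): third position 4-fold.
Codon 4 ACG (Thr): third position 4-fold.
Codon 5 CCU (Pro): third position 4-fold.
Four-fold degenerate third positions: 3.

3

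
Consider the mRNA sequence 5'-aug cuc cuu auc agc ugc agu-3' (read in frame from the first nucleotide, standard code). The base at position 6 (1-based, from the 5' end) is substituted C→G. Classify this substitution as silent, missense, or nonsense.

Position 6 falls in codon 2: CUC → Leu.
After the substitution the codon is CUG → Leu.
Both encode Leu, so the change is synonymous.

silent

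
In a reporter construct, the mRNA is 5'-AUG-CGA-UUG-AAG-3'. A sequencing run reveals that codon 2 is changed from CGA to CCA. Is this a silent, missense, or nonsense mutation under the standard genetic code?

missense

Position 5 falls in codon 2: CGA → Arg.
After the substitution the codon is CCA → Pro.
Arg ≠ Pro, so this is a missense mutation.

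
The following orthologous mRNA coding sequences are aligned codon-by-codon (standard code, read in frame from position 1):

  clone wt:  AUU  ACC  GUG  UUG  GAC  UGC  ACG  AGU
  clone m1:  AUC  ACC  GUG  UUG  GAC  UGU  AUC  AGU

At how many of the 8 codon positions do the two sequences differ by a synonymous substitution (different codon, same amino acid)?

2

Codon 1: AUU Ile / AUC Ile — synonymous.
Codon 2: ACC Thr / ACC Thr — identical.
Codon 3: GUG Val / GUG Val — identical.
Codon 4: UUG Leu / UUG Leu — identical.
Codon 5: GAC Asp / GAC Asp — identical.
Codon 6: UGC Cys / UGU Cys — synonymous.
Codon 7: ACG Thr / AUC Ile — nonsynonymous.
Codon 8: AGU Ser / AGU Ser — identical.
Synonymous differences: 2.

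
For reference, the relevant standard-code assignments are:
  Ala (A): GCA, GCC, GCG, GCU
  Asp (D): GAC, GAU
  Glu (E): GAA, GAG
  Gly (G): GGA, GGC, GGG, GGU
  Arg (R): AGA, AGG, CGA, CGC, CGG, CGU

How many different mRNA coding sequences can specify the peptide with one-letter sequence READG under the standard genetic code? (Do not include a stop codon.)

384

Arg: 6 codons.
Glu: 2 codons.
Ala: 4 codons.
Asp: 2 codons.
Gly: 4 codons.
6 × 2 × 4 × 2 × 4 = 384.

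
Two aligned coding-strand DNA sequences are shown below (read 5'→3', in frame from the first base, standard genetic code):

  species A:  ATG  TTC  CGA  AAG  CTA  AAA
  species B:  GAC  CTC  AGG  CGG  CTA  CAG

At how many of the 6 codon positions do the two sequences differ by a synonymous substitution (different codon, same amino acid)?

1

Codon 1: ATG Met / GAC Asp — nonsynonymous.
Codon 2: TTC Phe / CTC Leu — nonsynonymous.
Codon 3: CGA Arg / AGG Arg — synonymous.
Codon 4: AAG Lys / CGG Arg — nonsynonymous.
Codon 5: CTA Leu / CTA Leu — identical.
Codon 6: AAA Lys / CAG Gln — nonsynonymous.
Synonymous differences: 1.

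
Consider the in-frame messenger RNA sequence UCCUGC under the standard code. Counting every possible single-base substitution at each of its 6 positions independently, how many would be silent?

Codon 1 (UCC, Ser): 3 synonymous substitutions.
Codon 2 (UGC, Cys): 1 synonymous substitution.
Total: 3 + 1 = 4.

4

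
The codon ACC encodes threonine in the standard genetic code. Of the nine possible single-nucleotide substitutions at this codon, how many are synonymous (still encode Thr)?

Position 1: none → 0 synonymous.
Position 2: none → 0 synonymous.
Position 3: ACU, ACA, ACG → 3 synonymous.
Total: 0 + 0 + 3 = 3.

3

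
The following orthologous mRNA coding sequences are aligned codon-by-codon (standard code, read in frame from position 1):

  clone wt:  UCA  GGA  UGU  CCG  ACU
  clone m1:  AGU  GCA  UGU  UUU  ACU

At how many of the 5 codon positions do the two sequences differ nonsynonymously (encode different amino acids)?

Codon 1: UCA Ser / AGU Ser — synonymous.
Codon 2: GGA Gly / GCA Ala — nonsynonymous.
Codon 3: UGU Cys / UGU Cys — identical.
Codon 4: CCG Pro / UUU Phe — nonsynonymous.
Codon 5: ACU Thr / ACU Thr — identical.
Nonsynonymous differences: 2.

2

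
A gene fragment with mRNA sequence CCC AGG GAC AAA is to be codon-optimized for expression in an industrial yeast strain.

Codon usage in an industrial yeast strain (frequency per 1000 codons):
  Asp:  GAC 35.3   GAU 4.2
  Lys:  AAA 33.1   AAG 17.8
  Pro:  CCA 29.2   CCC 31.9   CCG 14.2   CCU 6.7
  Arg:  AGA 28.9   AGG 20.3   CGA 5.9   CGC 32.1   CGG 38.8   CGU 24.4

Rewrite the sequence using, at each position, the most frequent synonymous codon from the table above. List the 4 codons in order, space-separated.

Codon 1 (Pro): best is CCC at 31.9.
Codon 2 (Arg): best is CGG at 38.8.
Codon 3 (Asp): best is GAC at 35.3.
Codon 4 (Lys): best is AAA at 33.1.

CCC CGG GAC AAA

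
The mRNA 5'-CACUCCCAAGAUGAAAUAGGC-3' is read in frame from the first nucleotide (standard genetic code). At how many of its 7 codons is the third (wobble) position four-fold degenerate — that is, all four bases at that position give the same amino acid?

Codon 1 CAC (His): third position 2-fold.
Codon 2 UCC (Ser): third position 4-fold.
Codon 3 CAA (Gln): third position 2-fold.
Codon 4 GAU (Asp): third position 2-fold.
Codon 5 GAA (Glu): third position 2-fold.
Codon 6 AUA (Ile): third position 3-fold.
Codon 7 GGC (Gly): third position 4-fold.
Four-fold degenerate third positions: 2.

2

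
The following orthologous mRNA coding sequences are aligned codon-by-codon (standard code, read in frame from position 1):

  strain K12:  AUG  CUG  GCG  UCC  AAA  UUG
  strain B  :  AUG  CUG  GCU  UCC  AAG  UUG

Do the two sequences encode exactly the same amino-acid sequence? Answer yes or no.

Codon 1: AUG Met / AUG Met — identical.
Codon 2: CUG Leu / CUG Leu — identical.
Codon 3: GCG Ala / GCU Ala — synonymous.
Codon 4: UCC Ser / UCC Ser — identical.
Codon 5: AAA Lys / AAG Lys — synonymous.
Codon 6: UUG Leu / UUG Leu — identical.
Nonsynonymous differences: 0 → same protein.

yes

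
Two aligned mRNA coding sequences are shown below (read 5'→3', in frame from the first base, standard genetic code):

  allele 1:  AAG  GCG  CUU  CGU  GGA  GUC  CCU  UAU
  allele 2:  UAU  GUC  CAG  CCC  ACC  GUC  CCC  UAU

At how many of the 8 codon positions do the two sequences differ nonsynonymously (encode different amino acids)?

Codon 1: AAG Lys / UAU Tyr — nonsynonymous.
Codon 2: GCG Ala / GUC Val — nonsynonymous.
Codon 3: CUU Leu / CAG Gln — nonsynonymous.
Codon 4: CGU Arg / CCC Pro — nonsynonymous.
Codon 5: GGA Gly / ACC Thr — nonsynonymous.
Codon 6: GUC Val / GUC Val — identical.
Codon 7: CCU Pro / CCC Pro — synonymous.
Codon 8: UAU Tyr / UAU Tyr — identical.
Nonsynonymous differences: 5.

5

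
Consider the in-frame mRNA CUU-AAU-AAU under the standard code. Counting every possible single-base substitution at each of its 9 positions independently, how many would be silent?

Codon 1 (CUU, Leu): 3 synonymous substitutions.
Codon 2 (AAU, Asn): 1 synonymous substitution.
Codon 3 (AAU, Asn): 1 synonymous substitution.
Total: 3 + 1 + 1 = 5.

5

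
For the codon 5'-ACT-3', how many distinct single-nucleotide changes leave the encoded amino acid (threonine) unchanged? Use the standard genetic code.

Position 1: none → 0 synonymous.
Position 2: none → 0 synonymous.
Position 3: ACC, ACA, ACG → 3 synonymous.
Total: 0 + 0 + 3 = 3.

3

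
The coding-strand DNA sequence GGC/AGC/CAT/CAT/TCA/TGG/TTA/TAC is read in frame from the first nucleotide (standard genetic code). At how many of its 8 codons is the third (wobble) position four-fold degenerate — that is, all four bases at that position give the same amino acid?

2

Codon 1 GGC (Gly): third position 4-fold.
Codon 2 AGC (Ser): third position 2-fold.
Codon 3 CAT (His): third position 2-fold.
Codon 4 CAT (His): third position 2-fold.
Codon 5 TCA (Ser): third position 4-fold.
Codon 6 TGG (Trp): third position 1-fold.
Codon 7 TTA (Leu): third position 2-fold.
Codon 8 TAC (Tyr): third position 2-fold.
Four-fold degenerate third positions: 2.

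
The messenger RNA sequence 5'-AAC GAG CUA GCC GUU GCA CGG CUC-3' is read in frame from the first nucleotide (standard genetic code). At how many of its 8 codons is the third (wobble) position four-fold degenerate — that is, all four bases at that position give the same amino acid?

6

Codon 1 AAC (Asn): third position 2-fold.
Codon 2 GAG (Glu): third position 2-fold.
Codon 3 CUA (Leu): third position 4-fold.
Codon 4 GCC (Ala): third position 4-fold.
Codon 5 GUU (Val): third position 4-fold.
Codon 6 GCA (Ala): third position 4-fold.
Codon 7 CGG (Arg): third position 4-fold.
Codon 8 CUC (Leu): third position 4-fold.
Four-fold degenerate third positions: 6.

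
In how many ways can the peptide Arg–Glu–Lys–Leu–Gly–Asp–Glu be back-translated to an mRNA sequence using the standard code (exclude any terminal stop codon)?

2304

Arg: 6 codons.
Glu: 2 codons.
Lys: 2 codons.
Leu: 6 codons.
Gly: 4 codons.
Asp: 2 codons.
Glu: 2 codons.
6 × 2 × 2 × 6 × 4 × 2 × 2 = 2304.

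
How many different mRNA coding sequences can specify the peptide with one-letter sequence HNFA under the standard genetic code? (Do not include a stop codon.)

His: 2 codons.
Asn: 2 codons.
Phe: 2 codons.
Ala: 4 codons.
2 × 2 × 2 × 4 = 32.

32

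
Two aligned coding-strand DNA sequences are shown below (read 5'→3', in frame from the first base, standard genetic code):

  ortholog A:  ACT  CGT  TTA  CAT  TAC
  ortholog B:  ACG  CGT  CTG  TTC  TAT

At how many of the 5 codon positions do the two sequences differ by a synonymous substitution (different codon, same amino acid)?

Codon 1: ACT Thr / ACG Thr — synonymous.
Codon 2: CGT Arg / CGT Arg — identical.
Codon 3: TTA Leu / CTG Leu — synonymous.
Codon 4: CAT His / TTC Phe — nonsynonymous.
Codon 5: TAC Tyr / TAT Tyr — synonymous.
Synonymous differences: 3.

3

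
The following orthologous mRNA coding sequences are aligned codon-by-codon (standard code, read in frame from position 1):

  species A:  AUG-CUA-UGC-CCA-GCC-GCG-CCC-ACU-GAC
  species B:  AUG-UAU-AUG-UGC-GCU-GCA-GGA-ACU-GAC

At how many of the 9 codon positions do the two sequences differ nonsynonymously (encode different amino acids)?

Codon 1: AUG Met / AUG Met — identical.
Codon 2: CUA Leu / UAU Tyr — nonsynonymous.
Codon 3: UGC Cys / AUG Met — nonsynonymous.
Codon 4: CCA Pro / UGC Cys — nonsynonymous.
Codon 5: GCC Ala / GCU Ala — synonymous.
Codon 6: GCG Ala / GCA Ala — synonymous.
Codon 7: CCC Pro / GGA Gly — nonsynonymous.
Codon 8: ACU Thr / ACU Thr — identical.
Codon 9: GAC Asp / GAC Asp — identical.
Nonsynonymous differences: 4.

4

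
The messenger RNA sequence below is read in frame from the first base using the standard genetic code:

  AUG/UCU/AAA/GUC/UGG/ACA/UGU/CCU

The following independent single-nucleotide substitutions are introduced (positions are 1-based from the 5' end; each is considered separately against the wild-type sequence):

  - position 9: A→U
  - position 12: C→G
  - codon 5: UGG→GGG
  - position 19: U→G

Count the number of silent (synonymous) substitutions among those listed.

1

Codon 3: AAA (Lys) → AAU (Asn) — missense.
Codon 4: GUC (Val) → GUG (Val) — synonymous.
Codon 5: UGG (Trp) → GGG (Gly) — missense.
Codon 7: UGU (Cys) → GGU (Gly) — missense.
Synonymous: 1 of 4.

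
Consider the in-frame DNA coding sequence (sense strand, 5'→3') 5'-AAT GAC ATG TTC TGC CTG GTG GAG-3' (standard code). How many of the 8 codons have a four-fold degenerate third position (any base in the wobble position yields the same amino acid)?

2

Codon 1 AAT (Asn): third position 2-fold.
Codon 2 GAC (Asp): third position 2-fold.
Codon 3 ATG (Met): third position 1-fold.
Codon 4 TTC (Phe): third position 2-fold.
Codon 5 TGC (Cys): third position 2-fold.
Codon 6 CTG (Leu): third position 4-fold.
Codon 7 GTG (Val): third position 4-fold.
Codon 8 GAG (Glu): third position 2-fold.
Four-fold degenerate third positions: 2.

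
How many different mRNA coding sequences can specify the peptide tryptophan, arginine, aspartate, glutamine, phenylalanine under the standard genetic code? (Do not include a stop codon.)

48

Trp: 1 codon.
Arg: 6 codons.
Asp: 2 codons.
Gln: 2 codons.
Phe: 2 codons.
1 × 6 × 2 × 2 × 2 = 48.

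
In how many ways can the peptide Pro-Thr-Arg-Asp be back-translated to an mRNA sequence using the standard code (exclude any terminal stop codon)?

Pro: 4 codons.
Thr: 4 codons.
Arg: 6 codons.
Asp: 2 codons.
4 × 4 × 6 × 2 = 192.

192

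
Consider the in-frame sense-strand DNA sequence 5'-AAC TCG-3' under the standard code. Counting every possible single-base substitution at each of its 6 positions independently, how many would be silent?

Codon 1 (AAC, Asn): 1 synonymous substitution.
Codon 2 (TCG, Ser): 3 synonymous substitutions.
Total: 1 + 3 = 4.

4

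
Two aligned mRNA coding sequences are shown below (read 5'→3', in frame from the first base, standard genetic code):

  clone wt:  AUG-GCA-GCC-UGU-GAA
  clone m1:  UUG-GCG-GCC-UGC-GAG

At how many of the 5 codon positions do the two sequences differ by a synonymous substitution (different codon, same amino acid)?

Codon 1: AUG Met / UUG Leu — nonsynonymous.
Codon 2: GCA Ala / GCG Ala — synonymous.
Codon 3: GCC Ala / GCC Ala — identical.
Codon 4: UGU Cys / UGC Cys — synonymous.
Codon 5: GAA Glu / GAG Glu — synonymous.
Synonymous differences: 3.

3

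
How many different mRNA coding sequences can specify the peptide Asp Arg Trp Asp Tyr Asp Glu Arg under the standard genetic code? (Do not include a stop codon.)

Asp: 2 codons.
Arg: 6 codons.
Trp: 1 codon.
Asp: 2 codons.
Tyr: 2 codons.
Asp: 2 codons.
Glu: 2 codons.
Arg: 6 codons.
2 × 6 × 1 × 2 × 2 × 2 × 2 × 6 = 1152.

1152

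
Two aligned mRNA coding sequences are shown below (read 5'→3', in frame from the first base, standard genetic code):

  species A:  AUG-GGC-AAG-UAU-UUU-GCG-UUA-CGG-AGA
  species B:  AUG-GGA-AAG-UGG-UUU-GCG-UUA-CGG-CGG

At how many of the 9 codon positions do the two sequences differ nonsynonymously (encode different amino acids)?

Codon 1: AUG Met / AUG Met — identical.
Codon 2: GGC Gly / GGA Gly — synonymous.
Codon 3: AAG Lys / AAG Lys — identical.
Codon 4: UAU Tyr / UGG Trp — nonsynonymous.
Codon 5: UUU Phe / UUU Phe — identical.
Codon 6: GCG Ala / GCG Ala — identical.
Codon 7: UUA Leu / UUA Leu — identical.
Codon 8: CGG Arg / CGG Arg — identical.
Codon 9: AGA Arg / CGG Arg — synonymous.
Nonsynonymous differences: 1.

1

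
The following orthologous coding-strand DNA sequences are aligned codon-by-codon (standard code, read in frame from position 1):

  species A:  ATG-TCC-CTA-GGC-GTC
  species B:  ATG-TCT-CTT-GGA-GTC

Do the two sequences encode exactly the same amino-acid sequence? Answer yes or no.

yes

Codon 1: ATG Met / ATG Met — identical.
Codon 2: TCC Ser / TCT Ser — synonymous.
Codon 3: CTA Leu / CTT Leu — synonymous.
Codon 4: GGC Gly / GGA Gly — synonymous.
Codon 5: GTC Val / GTC Val — identical.
Nonsynonymous differences: 0 → same protein.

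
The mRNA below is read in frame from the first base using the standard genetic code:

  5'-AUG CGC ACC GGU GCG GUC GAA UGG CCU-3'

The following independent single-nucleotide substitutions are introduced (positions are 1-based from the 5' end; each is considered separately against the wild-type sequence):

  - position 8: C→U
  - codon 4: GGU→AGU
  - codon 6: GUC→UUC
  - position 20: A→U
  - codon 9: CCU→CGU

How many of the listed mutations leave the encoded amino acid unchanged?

Codon 3: ACC (Thr) → AUC (Ile) — missense.
Codon 4: GGU (Gly) → AGU (Ser) — missense.
Codon 6: GUC (Val) → UUC (Phe) — missense.
Codon 7: GAA (Glu) → GUA (Val) — missense.
Codon 9: CCU (Pro) → CGU (Arg) — missense.
Synonymous: 0 of 5.

0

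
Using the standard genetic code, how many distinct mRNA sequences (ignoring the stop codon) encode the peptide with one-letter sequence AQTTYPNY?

Ala: 4 codons.
Gln: 2 codons.
Thr: 4 codons.
Thr: 4 codons.
Tyr: 2 codons.
Pro: 4 codons.
Asn: 2 codons.
Tyr: 2 codons.
4 × 2 × 4 × 4 × 2 × 4 × 2 × 2 = 4096.

4096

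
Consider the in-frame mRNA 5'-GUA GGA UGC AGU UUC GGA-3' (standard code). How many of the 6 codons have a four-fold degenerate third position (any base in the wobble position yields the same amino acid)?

Codon 1 GUA (Val): third position 4-fold.
Codon 2 GGA (Gly): third position 4-fold.
Codon 3 UGC (Cys): third position 2-fold.
Codon 4 AGU (Ser): third position 2-fold.
Codon 5 UUC (Phe): third position 2-fold.
Codon 6 GGA (Gly): third position 4-fold.
Four-fold degenerate third positions: 3.

3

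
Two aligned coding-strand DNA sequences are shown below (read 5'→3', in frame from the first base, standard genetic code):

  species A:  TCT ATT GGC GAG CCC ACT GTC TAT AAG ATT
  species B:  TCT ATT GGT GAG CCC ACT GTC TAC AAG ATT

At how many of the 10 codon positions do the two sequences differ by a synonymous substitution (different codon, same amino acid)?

Codon 1: TCT Ser / TCT Ser — identical.
Codon 2: ATT Ile / ATT Ile — identical.
Codon 3: GGC Gly / GGT Gly — synonymous.
Codon 4: GAG Glu / GAG Glu — identical.
Codon 5: CCC Pro / CCC Pro — identical.
Codon 6: ACT Thr / ACT Thr — identical.
Codon 7: GTC Val / GTC Val — identical.
Codon 8: TAT Tyr / TAC Tyr — synonymous.
Codon 9: AAG Lys / AAG Lys — identical.
Codon 10: ATT Ile / ATT Ile — identical.
Synonymous differences: 2.

2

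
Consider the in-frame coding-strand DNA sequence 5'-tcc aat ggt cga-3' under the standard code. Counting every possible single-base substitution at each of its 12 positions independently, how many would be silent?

Codon 1 (TCC, Ser): 3 synonymous substitutions.
Codon 2 (AAT, Asn): 1 synonymous substitution.
Codon 3 (GGT, Gly): 3 synonymous substitutions.
Codon 4 (CGA, Arg): 4 synonymous substitutions.
Total: 3 + 1 + 3 + 4 = 11.

11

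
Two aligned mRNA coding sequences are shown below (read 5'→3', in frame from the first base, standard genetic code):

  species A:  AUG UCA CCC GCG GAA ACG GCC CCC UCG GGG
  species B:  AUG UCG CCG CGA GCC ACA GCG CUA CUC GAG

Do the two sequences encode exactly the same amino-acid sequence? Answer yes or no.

no

Codon 1: AUG Met / AUG Met — identical.
Codon 2: UCA Ser / UCG Ser — synonymous.
Codon 3: CCC Pro / CCG Pro — synonymous.
Codon 4: GCG Ala / CGA Arg — nonsynonymous.
Codon 5: GAA Glu / GCC Ala — nonsynonymous.
Codon 6: ACG Thr / ACA Thr — synonymous.
Codon 7: GCC Ala / GCG Ala — synonymous.
Codon 8: CCC Pro / CUA Leu — nonsynonymous.
Codon 9: UCG Ser / CUC Leu — nonsynonymous.
Codon 10: GGG Gly / GAG Glu — nonsynonymous.
Nonsynonymous differences: 5 → different protein.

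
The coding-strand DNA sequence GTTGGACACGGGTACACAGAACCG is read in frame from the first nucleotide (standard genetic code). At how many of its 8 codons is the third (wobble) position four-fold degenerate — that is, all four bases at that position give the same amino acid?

Codon 1 GTT (Val): third position 4-fold.
Codon 2 GGA (Gly): third position 4-fold.
Codon 3 CAC (His): third position 2-fold.
Codon 4 GGG (Gly): third position 4-fold.
Codon 5 TAC (Tyr): third position 2-fold.
Codon 6 ACA (Thr): third position 4-fold.
Codon 7 GAA (Glu): third position 2-fold.
Codon 8 CCG (Pro): third position 4-fold.
Four-fold degenerate third positions: 5.

5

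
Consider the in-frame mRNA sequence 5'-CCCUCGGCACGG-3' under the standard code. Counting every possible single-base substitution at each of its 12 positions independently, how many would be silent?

13

Codon 1 (CCC, Pro): 3 synonymous substitutions.
Codon 2 (UCG, Ser): 3 synonymous substitutions.
Codon 3 (GCA, Ala): 3 synonymous substitutions.
Codon 4 (CGG, Arg): 4 synonymous substitutions.
Total: 3 + 3 + 3 + 4 = 13.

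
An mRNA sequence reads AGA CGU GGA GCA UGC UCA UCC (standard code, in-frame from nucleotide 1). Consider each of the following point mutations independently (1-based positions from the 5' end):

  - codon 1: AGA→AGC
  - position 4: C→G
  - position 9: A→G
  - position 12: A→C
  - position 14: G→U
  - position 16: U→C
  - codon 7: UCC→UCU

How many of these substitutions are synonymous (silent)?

Codon 1: AGA (Arg) → AGC (Ser) — missense.
Codon 2: CGU (Arg) → GGU (Gly) — missense.
Codon 3: GGA (Gly) → GGG (Gly) — synonymous.
Codon 4: GCA (Ala) → GCC (Ala) — synonymous.
Codon 5: UGC (Cys) → UUC (Phe) — missense.
Codon 6: UCA (Ser) → CCA (Pro) — missense.
Codon 7: UCC (Ser) → UCU (Ser) — synonymous.
Synonymous: 3 of 7.

3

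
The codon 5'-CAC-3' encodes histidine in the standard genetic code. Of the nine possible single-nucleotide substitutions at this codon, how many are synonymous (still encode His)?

Position 1: none → 0 synonymous.
Position 2: none → 0 synonymous.
Position 3: CAU → 1 synonymous.
Total: 0 + 0 + 1 = 1.

1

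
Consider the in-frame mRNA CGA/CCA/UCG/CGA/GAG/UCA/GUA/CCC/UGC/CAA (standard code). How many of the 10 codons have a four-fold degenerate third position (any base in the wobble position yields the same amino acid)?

7

Codon 1 CGA (Arg): third position 4-fold.
Codon 2 CCA (Pro): third position 4-fold.
Codon 3 UCG (Ser): third position 4-fold.
Codon 4 CGA (Arg): third position 4-fold.
Codon 5 GAG (Glu): third position 2-fold.
Codon 6 UCA (Ser): third position 4-fold.
Codon 7 GUA (Val): third position 4-fold.
Codon 8 CCC (Pro): third position 4-fold.
Codon 9 UGC (Cys): third position 2-fold.
Codon 10 CAA (Gln): third position 2-fold.
Four-fold degenerate third positions: 7.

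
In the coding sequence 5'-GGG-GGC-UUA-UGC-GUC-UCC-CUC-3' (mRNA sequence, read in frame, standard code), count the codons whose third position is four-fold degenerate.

5

Codon 1 GGG (Gly): third position 4-fold.
Codon 2 GGC (Gly): third position 4-fold.
Codon 3 UUA (Leu): third position 2-fold.
Codon 4 UGC (Cys): third position 2-fold.
Codon 5 GUC (Val): third position 4-fold.
Codon 6 UCC (Ser): third position 4-fold.
Codon 7 CUC (Leu): third position 4-fold.
Four-fold degenerate third positions: 5.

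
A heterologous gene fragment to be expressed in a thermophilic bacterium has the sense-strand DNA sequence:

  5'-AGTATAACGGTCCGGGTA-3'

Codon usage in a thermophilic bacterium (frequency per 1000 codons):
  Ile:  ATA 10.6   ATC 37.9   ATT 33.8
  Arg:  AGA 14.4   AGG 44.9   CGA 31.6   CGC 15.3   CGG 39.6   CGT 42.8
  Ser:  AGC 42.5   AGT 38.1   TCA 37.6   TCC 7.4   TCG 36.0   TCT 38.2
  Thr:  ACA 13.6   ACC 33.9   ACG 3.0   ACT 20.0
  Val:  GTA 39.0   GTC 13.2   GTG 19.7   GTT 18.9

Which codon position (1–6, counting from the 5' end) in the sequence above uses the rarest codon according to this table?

3

Codon 1 AGT (Ser): 38.1 per 1000.
Codon 2 ATA (Ile): 10.6 per 1000.
Codon 3 ACG (Thr): 3.0 per 1000.
Codon 4 GTC (Val): 13.2 per 1000.
Codon 5 CGG (Arg): 39.6 per 1000.
Codon 6 GTA (Val): 39.0 per 1000.
Lowest frequency is 3.0 at codon 3.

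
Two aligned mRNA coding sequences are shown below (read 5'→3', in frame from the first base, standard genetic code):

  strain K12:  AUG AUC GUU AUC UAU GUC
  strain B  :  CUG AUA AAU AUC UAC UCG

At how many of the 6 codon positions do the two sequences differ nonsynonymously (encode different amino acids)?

3

Codon 1: AUG Met / CUG Leu — nonsynonymous.
Codon 2: AUC Ile / AUA Ile — synonymous.
Codon 3: GUU Val / AAU Asn — nonsynonymous.
Codon 4: AUC Ile / AUC Ile — identical.
Codon 5: UAU Tyr / UAC Tyr — synonymous.
Codon 6: GUC Val / UCG Ser — nonsynonymous.
Nonsynonymous differences: 3.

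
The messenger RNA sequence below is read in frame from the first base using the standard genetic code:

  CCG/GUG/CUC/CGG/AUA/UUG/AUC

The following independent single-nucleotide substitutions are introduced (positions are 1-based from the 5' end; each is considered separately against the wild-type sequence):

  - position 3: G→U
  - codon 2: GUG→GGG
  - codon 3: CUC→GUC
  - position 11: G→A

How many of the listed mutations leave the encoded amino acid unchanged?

Codon 1: CCG (Pro) → CCU (Pro) — synonymous.
Codon 2: GUG (Val) → GGG (Gly) — missense.
Codon 3: CUC (Leu) → GUC (Val) — missense.
Codon 4: CGG (Arg) → CAG (Gln) — missense.
Synonymous: 1 of 4.

1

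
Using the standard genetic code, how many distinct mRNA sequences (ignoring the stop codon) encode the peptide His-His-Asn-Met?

8

His: 2 codons.
His: 2 codons.
Asn: 2 codons.
Met: 1 codon.
2 × 2 × 2 × 1 = 8.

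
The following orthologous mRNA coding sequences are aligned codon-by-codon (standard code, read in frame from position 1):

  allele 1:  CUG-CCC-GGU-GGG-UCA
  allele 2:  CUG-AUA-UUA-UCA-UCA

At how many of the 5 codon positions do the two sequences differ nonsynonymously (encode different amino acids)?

3

Codon 1: CUG Leu / CUG Leu — identical.
Codon 2: CCC Pro / AUA Ile — nonsynonymous.
Codon 3: GGU Gly / UUA Leu — nonsynonymous.
Codon 4: GGG Gly / UCA Ser — nonsynonymous.
Codon 5: UCA Ser / UCA Ser — identical.
Nonsynonymous differences: 3.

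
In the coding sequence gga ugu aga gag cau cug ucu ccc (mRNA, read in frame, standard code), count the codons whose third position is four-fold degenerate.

Codon 1 GGA (Gly): third position 4-fold.
Codon 2 UGU (Cys): third position 2-fold.
Codon 3 AGA (Arg): third position 2-fold.
Codon 4 GAG (Glu): third position 2-fold.
Codon 5 CAU (His): third position 2-fold.
Codon 6 CUG (Leu): third position 4-fold.
Codon 7 UCU (Ser): third position 4-fold.
Codon 8 CCC (Pro): third position 4-fold.
Four-fold degenerate third positions: 4.

4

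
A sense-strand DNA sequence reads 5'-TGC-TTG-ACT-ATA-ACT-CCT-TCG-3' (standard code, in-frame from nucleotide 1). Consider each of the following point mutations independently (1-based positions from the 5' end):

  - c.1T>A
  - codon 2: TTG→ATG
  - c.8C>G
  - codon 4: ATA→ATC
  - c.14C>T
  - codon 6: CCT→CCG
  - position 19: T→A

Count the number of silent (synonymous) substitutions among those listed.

Codon 1: TGC (Cys) → AGC (Ser) — missense.
Codon 2: TTG (Leu) → ATG (Met) — missense.
Codon 3: ACT (Thr) → AGT (Ser) — missense.
Codon 4: ATA (Ile) → ATC (Ile) — synonymous.
Codon 5: ACT (Thr) → ATT (Ile) — missense.
Codon 6: CCT (Pro) → CCG (Pro) — synonymous.
Codon 7: TCG (Ser) → ACG (Thr) — missense.
Synonymous: 2 of 7.

2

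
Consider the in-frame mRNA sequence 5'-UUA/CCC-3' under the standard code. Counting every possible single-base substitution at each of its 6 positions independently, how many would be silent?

5

Codon 1 (UUA, Leu): 2 synonymous substitutions.
Codon 2 (CCC, Pro): 3 synonymous substitutions.
Total: 2 + 3 = 5.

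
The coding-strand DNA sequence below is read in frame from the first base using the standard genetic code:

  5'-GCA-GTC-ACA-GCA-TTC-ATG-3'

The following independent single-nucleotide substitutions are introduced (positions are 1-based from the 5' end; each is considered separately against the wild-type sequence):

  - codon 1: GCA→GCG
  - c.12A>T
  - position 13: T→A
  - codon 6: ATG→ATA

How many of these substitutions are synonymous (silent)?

Codon 1: GCA (Ala) → GCG (Ala) — synonymous.
Codon 4: GCA (Ala) → GCT (Ala) — synonymous.
Codon 5: TTC (Phe) → ATC (Ile) — missense.
Codon 6: ATG (Met) → ATA (Ile) — missense.
Synonymous: 2 of 4.

2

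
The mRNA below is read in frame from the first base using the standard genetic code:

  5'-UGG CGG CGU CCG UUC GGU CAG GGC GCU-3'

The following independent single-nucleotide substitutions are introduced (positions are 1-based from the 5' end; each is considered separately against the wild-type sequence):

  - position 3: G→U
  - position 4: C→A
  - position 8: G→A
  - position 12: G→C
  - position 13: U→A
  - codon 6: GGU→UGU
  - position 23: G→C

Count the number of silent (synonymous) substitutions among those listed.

Codon 1: UGG (Trp) → UGU (Cys) — missense.
Codon 2: CGG (Arg) → AGG (Arg) — synonymous.
Codon 3: CGU (Arg) → CAU (His) — missense.
Codon 4: CCG (Pro) → CCC (Pro) — synonymous.
Codon 5: UUC (Phe) → AUC (Ile) — missense.
Codon 6: GGU (Gly) → UGU (Cys) — missense.
Codon 8: GGC (Gly) → GCC (Ala) — missense.
Synonymous: 2 of 7.

2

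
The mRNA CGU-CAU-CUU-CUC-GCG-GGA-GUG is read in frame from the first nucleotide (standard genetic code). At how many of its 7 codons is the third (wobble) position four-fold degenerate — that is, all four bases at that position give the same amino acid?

Codon 1 CGU (Arg): third position 4-fold.
Codon 2 CAU (His): third position 2-fold.
Codon 3 CUU (Leu): third position 4-fold.
Codon 4 CUC (Leu): third position 4-fold.
Codon 5 GCG (Ala): third position 4-fold.
Codon 6 GGA (Gly): third position 4-fold.
Codon 7 GUG (Val): third position 4-fold.
Four-fold degenerate third positions: 6.

6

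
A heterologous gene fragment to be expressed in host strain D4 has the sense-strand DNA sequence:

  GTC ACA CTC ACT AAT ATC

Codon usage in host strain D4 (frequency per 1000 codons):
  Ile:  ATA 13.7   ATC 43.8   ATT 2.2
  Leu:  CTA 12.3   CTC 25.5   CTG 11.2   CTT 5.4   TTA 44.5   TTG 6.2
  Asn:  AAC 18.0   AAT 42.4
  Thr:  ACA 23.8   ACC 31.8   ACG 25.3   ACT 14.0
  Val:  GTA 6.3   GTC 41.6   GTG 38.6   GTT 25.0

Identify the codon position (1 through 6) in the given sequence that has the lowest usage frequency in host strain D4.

4

Codon 1 GTC (Val): 41.6 per 1000.
Codon 2 ACA (Thr): 23.8 per 1000.
Codon 3 CTC (Leu): 25.5 per 1000.
Codon 4 ACT (Thr): 14.0 per 1000.
Codon 5 AAT (Asn): 42.4 per 1000.
Codon 6 ATC (Ile): 43.8 per 1000.
Lowest frequency is 14.0 at codon 4.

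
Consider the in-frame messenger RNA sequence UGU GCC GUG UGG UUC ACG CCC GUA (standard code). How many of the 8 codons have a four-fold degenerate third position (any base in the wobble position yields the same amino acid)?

Codon 1 UGU (Cys): third position 2-fold.
Codon 2 GCC (Ala): third position 4-fold.
Codon 3 GUG (Val): third position 4-fold.
Codon 4 UGG (Trp): third position 1-fold.
Codon 5 UUC (Phe): third position 2-fold.
Codon 6 ACG (Thr): third position 4-fold.
Codon 7 CCC (Pro): third position 4-fold.
Codon 8 GUA (Val): third position 4-fold.
Four-fold degenerate third positions: 5.

5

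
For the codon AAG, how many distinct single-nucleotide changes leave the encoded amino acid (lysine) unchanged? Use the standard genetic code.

Position 1: none → 0 synonymous.
Position 2: none → 0 synonymous.
Position 3: AAA → 1 synonymous.
Total: 0 + 0 + 1 = 1.

1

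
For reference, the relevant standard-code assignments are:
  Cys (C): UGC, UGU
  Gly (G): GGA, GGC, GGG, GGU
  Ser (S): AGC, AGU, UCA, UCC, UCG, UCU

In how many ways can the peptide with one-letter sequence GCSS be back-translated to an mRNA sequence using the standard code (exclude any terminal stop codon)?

Gly: 4 codons.
Cys: 2 codons.
Ser: 6 codons.
Ser: 6 codons.
4 × 2 × 6 × 6 = 288.

288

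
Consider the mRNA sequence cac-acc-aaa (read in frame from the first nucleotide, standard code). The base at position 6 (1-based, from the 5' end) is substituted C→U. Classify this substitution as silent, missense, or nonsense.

silent

Position 6 falls in codon 2: ACC → Thr.
After the substitution the codon is ACU → Thr.
Both encode Thr, so the change is synonymous.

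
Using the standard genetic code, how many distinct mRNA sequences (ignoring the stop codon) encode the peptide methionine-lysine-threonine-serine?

48

Met: 1 codon.
Lys: 2 codons.
Thr: 4 codons.
Ser: 6 codons.
1 × 2 × 4 × 6 = 48.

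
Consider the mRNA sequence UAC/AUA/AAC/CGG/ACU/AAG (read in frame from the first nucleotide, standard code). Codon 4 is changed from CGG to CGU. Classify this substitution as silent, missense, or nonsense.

Position 12 falls in codon 4: CGG → Arg.
After the substitution the codon is CGU → Arg.
Both encode Arg, so the change is synonymous.

silent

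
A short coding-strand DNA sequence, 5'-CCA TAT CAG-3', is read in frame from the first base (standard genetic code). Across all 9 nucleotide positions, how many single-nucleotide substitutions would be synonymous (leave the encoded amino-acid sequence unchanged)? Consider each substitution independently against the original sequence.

5

Codon 1 (CCA, Pro): 3 synonymous substitutions.
Codon 2 (TAT, Tyr): 1 synonymous substitution.
Codon 3 (CAG, Gln): 1 synonymous substitution.
Total: 3 + 1 + 1 = 5.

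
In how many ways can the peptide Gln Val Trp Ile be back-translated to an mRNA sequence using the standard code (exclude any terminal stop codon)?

24

Gln: 2 codons.
Val: 4 codons.
Trp: 1 codon.
Ile: 3 codons.
2 × 4 × 1 × 3 = 24.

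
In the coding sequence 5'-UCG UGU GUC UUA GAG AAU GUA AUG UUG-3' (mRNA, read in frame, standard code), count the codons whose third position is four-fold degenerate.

Codon 1 UCG (Ser): third position 4-fold.
Codon 2 UGU (Cys): third position 2-fold.
Codon 3 GUC (Val): third position 4-fold.
Codon 4 UUA (Leu): third position 2-fold.
Codon 5 GAG (Glu): third position 2-fold.
Codon 6 AAU (Asn): third position 2-fold.
Codon 7 GUA (Val): third position 4-fold.
Codon 8 AUG (Met): third position 1-fold.
Codon 9 UUG (Leu): third position 2-fold.
Four-fold degenerate third positions: 3.

3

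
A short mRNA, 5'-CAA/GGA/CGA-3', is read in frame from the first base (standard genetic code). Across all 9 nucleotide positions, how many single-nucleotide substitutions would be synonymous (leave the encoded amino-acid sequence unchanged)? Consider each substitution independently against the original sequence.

Codon 1 (CAA, Gln): 1 synonymous substitution.
Codon 2 (GGA, Gly): 3 synonymous substitutions.
Codon 3 (CGA, Arg): 4 synonymous substitutions.
Total: 1 + 3 + 4 = 8.

8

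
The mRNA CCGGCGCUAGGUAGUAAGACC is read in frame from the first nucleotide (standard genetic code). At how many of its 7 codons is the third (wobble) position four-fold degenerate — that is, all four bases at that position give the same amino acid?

5

Codon 1 CCG (Pro): third position 4-fold.
Codon 2 GCG (Ala): third position 4-fold.
Codon 3 CUA (Leu): third position 4-fold.
Codon 4 GGU (Gly): third position 4-fold.
Codon 5 AGU (Ser): third position 2-fold.
Codon 6 AAG (Lys): third position 2-fold.
Codon 7 ACC (Thr): third position 4-fold.
Four-fold degenerate third positions: 5.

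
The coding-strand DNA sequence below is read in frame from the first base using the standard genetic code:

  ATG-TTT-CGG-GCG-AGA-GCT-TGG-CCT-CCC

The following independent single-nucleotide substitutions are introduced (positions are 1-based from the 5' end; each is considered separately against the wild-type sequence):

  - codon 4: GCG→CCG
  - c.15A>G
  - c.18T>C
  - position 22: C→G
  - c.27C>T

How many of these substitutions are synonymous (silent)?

3

Codon 4: GCG (Ala) → CCG (Pro) — missense.
Codon 5: AGA (Arg) → AGG (Arg) — synonymous.
Codon 6: GCT (Ala) → GCC (Ala) — synonymous.
Codon 8: CCT (Pro) → GCT (Ala) — missense.
Codon 9: CCC (Pro) → CCT (Pro) — synonymous.
Synonymous: 3 of 5.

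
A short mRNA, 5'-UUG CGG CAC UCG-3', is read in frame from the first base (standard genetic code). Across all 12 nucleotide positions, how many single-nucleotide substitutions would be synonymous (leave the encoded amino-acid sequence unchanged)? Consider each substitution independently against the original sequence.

10

Codon 1 (UUG, Leu): 2 synonymous substitutions.
Codon 2 (CGG, Arg): 4 synonymous substitutions.
Codon 3 (CAC, His): 1 synonymous substitution.
Codon 4 (UCG, Ser): 3 synonymous substitutions.
Total: 2 + 4 + 1 + 3 = 10.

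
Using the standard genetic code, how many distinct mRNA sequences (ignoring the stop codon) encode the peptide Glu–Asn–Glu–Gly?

32

Glu: 2 codons.
Asn: 2 codons.
Glu: 2 codons.
Gly: 4 codons.
2 × 2 × 2 × 4 = 32.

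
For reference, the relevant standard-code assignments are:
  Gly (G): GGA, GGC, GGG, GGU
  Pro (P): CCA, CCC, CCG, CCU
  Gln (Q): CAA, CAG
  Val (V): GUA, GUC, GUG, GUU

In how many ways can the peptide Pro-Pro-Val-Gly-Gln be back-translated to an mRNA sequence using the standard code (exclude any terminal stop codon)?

512

Pro: 4 codons.
Pro: 4 codons.
Val: 4 codons.
Gly: 4 codons.
Gln: 2 codons.
4 × 4 × 4 × 4 × 2 = 512.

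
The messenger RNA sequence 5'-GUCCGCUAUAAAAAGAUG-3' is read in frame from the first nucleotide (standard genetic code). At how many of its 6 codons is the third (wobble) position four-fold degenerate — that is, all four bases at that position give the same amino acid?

2

Codon 1 GUC (Val): third position 4-fold.
Codon 2 CGC (Arg): third position 4-fold.
Codon 3 UAU (Tyr): third position 2-fold.
Codon 4 AAA (Lys): third position 2-fold.
Codon 5 AAG (Lys): third position 2-fold.
Codon 6 AUG (Met): third position 1-fold.
Four-fold degenerate third positions: 2.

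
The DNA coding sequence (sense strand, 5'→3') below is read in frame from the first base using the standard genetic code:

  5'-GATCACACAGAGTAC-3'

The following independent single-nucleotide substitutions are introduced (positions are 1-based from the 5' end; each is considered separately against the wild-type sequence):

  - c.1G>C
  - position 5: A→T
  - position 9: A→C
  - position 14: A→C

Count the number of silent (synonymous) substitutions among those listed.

1

Codon 1: GAT (Asp) → CAT (His) — missense.
Codon 2: CAC (His) → CTC (Leu) — missense.
Codon 3: ACA (Thr) → ACC (Thr) — synonymous.
Codon 5: TAC (Tyr) → TCC (Ser) — missense.
Synonymous: 1 of 4.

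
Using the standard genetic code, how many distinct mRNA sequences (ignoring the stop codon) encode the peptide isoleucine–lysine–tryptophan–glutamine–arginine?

Ile: 3 codons.
Lys: 2 codons.
Trp: 1 codon.
Gln: 2 codons.
Arg: 6 codons.
3 × 2 × 1 × 2 × 6 = 72.

72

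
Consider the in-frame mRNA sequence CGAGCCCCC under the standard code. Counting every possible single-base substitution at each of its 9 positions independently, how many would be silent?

10

Codon 1 (CGA, Arg): 4 synonymous substitutions.
Codon 2 (GCC, Ala): 3 synonymous substitutions.
Codon 3 (CCC, Pro): 3 synonymous substitutions.
Total: 4 + 3 + 3 = 10.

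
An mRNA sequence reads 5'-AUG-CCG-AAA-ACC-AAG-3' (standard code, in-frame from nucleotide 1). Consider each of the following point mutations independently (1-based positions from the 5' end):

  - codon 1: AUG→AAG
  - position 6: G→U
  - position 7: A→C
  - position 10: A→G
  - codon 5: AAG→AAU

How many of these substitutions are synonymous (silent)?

Codon 1: AUG (Met) → AAG (Lys) — missense.
Codon 2: CCG (Pro) → CCU (Pro) — synonymous.
Codon 3: AAA (Lys) → CAA (Gln) — missense.
Codon 4: ACC (Thr) → GCC (Ala) — missense.
Codon 5: AAG (Lys) → AAU (Asn) — missense.
Synonymous: 1 of 5.

1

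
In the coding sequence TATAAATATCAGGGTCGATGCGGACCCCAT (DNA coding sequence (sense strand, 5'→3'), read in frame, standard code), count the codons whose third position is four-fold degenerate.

Codon 1 TAT (Tyr): third position 2-fold.
Codon 2 AAA (Lys): third position 2-fold.
Codon 3 TAT (Tyr): third position 2-fold.
Codon 4 CAG (Gln): third position 2-fold.
Codon 5 GGT (Gly): third position 4-fold.
Codon 6 CGA (Arg): third position 4-fold.
Codon 7 TGC (Cys): third position 2-fold.
Codon 8 GGA (Gly): third position 4-fold.
Codon 9 CCC (Pro): third position 4-fold.
Codon 10 CAT (His): third position 2-fold.
Four-fold degenerate third positions: 4.

4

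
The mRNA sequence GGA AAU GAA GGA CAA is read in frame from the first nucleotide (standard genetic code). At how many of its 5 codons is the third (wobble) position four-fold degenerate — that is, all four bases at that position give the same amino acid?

Codon 1 GGA (Gly): third position 4-fold.
Codon 2 AAU (Asn): third position 2-fold.
Codon 3 GAA (Glu): third position 2-fold.
Codon 4 GGA (Gly): third position 4-fold.
Codon 5 CAA (Gln): third position 2-fold.
Four-fold degenerate third positions: 2.

2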